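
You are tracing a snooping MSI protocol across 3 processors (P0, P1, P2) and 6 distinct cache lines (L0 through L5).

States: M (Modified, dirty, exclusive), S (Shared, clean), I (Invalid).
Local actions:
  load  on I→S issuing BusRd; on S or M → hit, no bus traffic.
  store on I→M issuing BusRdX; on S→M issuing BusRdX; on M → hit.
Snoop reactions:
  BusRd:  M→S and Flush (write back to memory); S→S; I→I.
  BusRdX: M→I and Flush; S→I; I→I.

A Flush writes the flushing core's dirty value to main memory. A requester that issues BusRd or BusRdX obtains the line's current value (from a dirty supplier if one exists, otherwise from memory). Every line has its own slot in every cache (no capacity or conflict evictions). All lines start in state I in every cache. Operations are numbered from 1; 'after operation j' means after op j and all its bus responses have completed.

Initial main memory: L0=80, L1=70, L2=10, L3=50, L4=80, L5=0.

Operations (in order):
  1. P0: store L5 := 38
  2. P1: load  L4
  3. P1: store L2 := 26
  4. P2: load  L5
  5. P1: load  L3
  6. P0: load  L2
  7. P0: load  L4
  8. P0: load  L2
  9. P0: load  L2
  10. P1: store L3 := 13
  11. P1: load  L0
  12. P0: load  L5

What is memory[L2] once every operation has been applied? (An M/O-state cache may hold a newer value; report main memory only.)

step 1: P0: store L5 := 38  ⟶  MII  (L5)  txn=BusRdX  M[L5]=0
step 2: P1: load  L4  ⟶  ISI  (L4)  txn=BusRd  M[L4]=80
step 3: P1: store L2 := 26  ⟶  IMI  (L2)  txn=BusRdX  M[L2]=10
step 4: P2: load  L5  ⟶  SIS  (L5)  txn=BusRd+Flush  M[L5]=38
step 5: P1: load  L3  ⟶  ISI  (L3)  txn=BusRd  M[L3]=50
step 6: P0: load  L2  ⟶  SSI  (L2)  txn=BusRd+Flush  M[L2]=26
step 7: P0: load  L4  ⟶  SSI  (L4)  txn=BusRd  M[L4]=80
step 8: P0: load  L2  ⟶  SSI  (L2)  txn=∅  M[L2]=26
step 9: P0: load  L2  ⟶  SSI  (L2)  txn=∅  M[L2]=26
step 10: P1: store L3 := 13  ⟶  IMI  (L3)  txn=BusRdX  M[L3]=50
step 11: P1: load  L0  ⟶  ISI  (L0)  txn=BusRd  M[L0]=80
step 12: P0: load  L5  ⟶  SIS  (L5)  txn=∅  M[L5]=38

memory[L2] = 26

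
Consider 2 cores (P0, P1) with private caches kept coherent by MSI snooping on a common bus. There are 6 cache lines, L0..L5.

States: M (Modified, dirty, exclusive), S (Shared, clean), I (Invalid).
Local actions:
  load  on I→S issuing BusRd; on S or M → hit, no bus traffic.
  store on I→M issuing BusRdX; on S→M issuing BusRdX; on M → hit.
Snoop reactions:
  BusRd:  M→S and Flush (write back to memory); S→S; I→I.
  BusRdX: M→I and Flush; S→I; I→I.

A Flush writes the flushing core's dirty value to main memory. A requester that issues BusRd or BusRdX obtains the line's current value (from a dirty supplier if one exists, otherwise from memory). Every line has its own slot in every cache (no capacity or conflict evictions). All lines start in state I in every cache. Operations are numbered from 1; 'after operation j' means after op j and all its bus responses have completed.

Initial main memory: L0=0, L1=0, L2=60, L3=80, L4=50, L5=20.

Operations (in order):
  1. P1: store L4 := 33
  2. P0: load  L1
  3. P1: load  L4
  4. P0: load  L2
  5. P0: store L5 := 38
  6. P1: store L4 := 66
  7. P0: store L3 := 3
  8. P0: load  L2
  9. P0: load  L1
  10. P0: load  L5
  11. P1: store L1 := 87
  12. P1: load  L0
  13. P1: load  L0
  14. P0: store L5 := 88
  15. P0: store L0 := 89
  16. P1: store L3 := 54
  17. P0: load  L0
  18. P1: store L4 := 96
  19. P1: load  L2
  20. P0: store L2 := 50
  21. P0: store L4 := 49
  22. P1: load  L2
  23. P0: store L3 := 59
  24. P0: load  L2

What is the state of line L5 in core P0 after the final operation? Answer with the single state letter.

1. P1: store L4 := 33  bus=[BusRdX]  L4: P0=I P1=M  mem[L4]=50
2. P0: load  L1  bus=[BusRd]  L1: P0=S P1=I  mem[L1]=0
3. P1: load  L4  bus=[-]  L4: P0=I P1=M  mem[L4]=50
4. P0: load  L2  bus=[BusRd]  L2: P0=S P1=I  mem[L2]=60
5. P0: store L5 := 38  bus=[BusRdX]  L5: P0=M P1=I  mem[L5]=20
6. P1: store L4 := 66  bus=[-]  L4: P0=I P1=M  mem[L4]=50
7. P0: store L3 := 3  bus=[BusRdX]  L3: P0=M P1=I  mem[L3]=80
8. P0: load  L2  bus=[-]  L2: P0=S P1=I  mem[L2]=60
9. P0: load  L1  bus=[-]  L1: P0=S P1=I  mem[L1]=0
10. P0: load  L5  bus=[-]  L5: P0=M P1=I  mem[L5]=20
11. P1: store L1 := 87  bus=[BusRdX]  L1: P0=I P1=M  mem[L1]=0
12. P1: load  L0  bus=[BusRd]  L0: P0=I P1=S  mem[L0]=0
13. P1: load  L0  bus=[-]  L0: P0=I P1=S  mem[L0]=0
14. P0: store L5 := 88  bus=[-]  L5: P0=M P1=I  mem[L5]=20
15. P0: store L0 := 89  bus=[BusRdX]  L0: P0=M P1=I  mem[L0]=0
16. P1: store L3 := 54  bus=[BusRdX,Flush]  L3: P0=I P1=M  mem[L3]=3
17. P0: load  L0  bus=[-]  L0: P0=M P1=I  mem[L0]=0
18. P1: store L4 := 96  bus=[-]  L4: P0=I P1=M  mem[L4]=50
19. P1: load  L2  bus=[BusRd]  L2: P0=S P1=S  mem[L2]=60
20. P0: store L2 := 50  bus=[BusRdX]  L2: P0=M P1=I  mem[L2]=60
21. P0: store L4 := 49  bus=[BusRdX,Flush]  L4: P0=M P1=I  mem[L4]=96
22. P1: load  L2  bus=[BusRd,Flush]  L2: P0=S P1=S  mem[L2]=50
23. P0: store L3 := 59  bus=[BusRdX,Flush]  L3: P0=M P1=I  mem[L3]=54
24. P0: load  L2  bus=[-]  L2: P0=S P1=S  mem[L2]=50

state = M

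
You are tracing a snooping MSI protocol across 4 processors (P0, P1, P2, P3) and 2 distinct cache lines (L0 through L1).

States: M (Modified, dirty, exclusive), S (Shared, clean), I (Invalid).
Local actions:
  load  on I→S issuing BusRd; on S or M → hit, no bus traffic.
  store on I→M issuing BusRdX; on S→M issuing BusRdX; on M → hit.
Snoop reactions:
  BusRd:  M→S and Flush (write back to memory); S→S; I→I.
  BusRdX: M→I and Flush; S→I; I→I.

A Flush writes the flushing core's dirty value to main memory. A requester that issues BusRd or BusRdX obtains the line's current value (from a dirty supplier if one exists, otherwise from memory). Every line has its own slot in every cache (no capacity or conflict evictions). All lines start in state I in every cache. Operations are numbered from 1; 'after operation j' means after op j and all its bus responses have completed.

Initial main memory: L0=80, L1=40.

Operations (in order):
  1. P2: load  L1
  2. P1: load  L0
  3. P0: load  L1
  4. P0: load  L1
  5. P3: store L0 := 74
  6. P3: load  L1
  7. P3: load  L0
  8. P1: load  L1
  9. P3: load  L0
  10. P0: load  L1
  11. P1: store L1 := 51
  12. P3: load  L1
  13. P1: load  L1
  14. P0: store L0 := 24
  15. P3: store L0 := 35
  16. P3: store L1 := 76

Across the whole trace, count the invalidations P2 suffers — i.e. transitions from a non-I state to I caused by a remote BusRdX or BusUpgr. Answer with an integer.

invalidations = 1

step 1: P2: load  L1  ⟶  IISI  (L1)  txn=BusRd  M[L1]=40
step 2: P1: load  L0  ⟶  ISII  (L0)  txn=BusRd  M[L0]=80
step 3: P0: load  L1  ⟶  SISI  (L1)  txn=BusRd  M[L1]=40
step 4: P0: load  L1  ⟶  SISI  (L1)  txn=∅  M[L1]=40
step 5: P3: store L0 := 74  ⟶  IIIM  (L0)  txn=BusRdX  M[L0]=80
step 6: P3: load  L1  ⟶  SISS  (L1)  txn=BusRd  M[L1]=40
step 7: P3: load  L0  ⟶  IIIM  (L0)  txn=∅  M[L0]=80
step 8: P1: load  L1  ⟶  SSSS  (L1)  txn=BusRd  M[L1]=40
step 9: P3: load  L0  ⟶  IIIM  (L0)  txn=∅  M[L0]=80
step 10: P0: load  L1  ⟶  SSSS  (L1)  txn=∅  M[L1]=40
step 11: P1: store L1 := 51  ⟶  IMII  (L1)  txn=BusRdX  M[L1]=40
step 12: P3: load  L1  ⟶  ISIS  (L1)  txn=BusRd+Flush  M[L1]=51
step 13: P1: load  L1  ⟶  ISIS  (L1)  txn=∅  M[L1]=51
step 14: P0: store L0 := 24  ⟶  MIII  (L0)  txn=BusRdX+Flush  M[L0]=74
step 15: P3: store L0 := 35  ⟶  IIIM  (L0)  txn=BusRdX+Flush  M[L0]=24
step 16: P3: store L1 := 76  ⟶  IIIM  (L1)  txn=BusRdX  M[L1]=51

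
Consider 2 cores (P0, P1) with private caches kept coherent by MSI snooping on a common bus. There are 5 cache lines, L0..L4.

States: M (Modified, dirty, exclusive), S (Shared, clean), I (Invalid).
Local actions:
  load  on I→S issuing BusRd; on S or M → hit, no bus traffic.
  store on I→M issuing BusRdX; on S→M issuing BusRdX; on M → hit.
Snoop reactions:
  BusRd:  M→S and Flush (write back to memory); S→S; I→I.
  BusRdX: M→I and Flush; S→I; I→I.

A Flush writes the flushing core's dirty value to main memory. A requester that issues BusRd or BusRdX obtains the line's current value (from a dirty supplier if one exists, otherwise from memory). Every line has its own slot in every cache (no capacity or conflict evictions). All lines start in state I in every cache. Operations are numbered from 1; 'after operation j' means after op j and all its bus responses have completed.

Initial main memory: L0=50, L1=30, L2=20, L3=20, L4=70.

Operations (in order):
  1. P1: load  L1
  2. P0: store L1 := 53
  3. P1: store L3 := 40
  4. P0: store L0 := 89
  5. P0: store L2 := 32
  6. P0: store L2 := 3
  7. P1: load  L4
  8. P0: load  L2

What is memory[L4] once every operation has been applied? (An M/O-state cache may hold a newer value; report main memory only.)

memory[L4] = 70

1. P1: load  L1  bus=[BusRd]  L1: P0=I P1=S  mem[L1]=30
2. P0: store L1 := 53  bus=[BusRdX]  L1: P0=M P1=I  mem[L1]=30
3. P1: store L3 := 40  bus=[BusRdX]  L3: P0=I P1=M  mem[L3]=20
4. P0: store L0 := 89  bus=[BusRdX]  L0: P0=M P1=I  mem[L0]=50
5. P0: store L2 := 32  bus=[BusRdX]  L2: P0=M P1=I  mem[L2]=20
6. P0: store L2 := 3  bus=[-]  L2: P0=M P1=I  mem[L2]=20
7. P1: load  L4  bus=[BusRd]  L4: P0=I P1=S  mem[L4]=70
8. P0: load  L2  bus=[-]  L2: P0=M P1=I  mem[L2]=20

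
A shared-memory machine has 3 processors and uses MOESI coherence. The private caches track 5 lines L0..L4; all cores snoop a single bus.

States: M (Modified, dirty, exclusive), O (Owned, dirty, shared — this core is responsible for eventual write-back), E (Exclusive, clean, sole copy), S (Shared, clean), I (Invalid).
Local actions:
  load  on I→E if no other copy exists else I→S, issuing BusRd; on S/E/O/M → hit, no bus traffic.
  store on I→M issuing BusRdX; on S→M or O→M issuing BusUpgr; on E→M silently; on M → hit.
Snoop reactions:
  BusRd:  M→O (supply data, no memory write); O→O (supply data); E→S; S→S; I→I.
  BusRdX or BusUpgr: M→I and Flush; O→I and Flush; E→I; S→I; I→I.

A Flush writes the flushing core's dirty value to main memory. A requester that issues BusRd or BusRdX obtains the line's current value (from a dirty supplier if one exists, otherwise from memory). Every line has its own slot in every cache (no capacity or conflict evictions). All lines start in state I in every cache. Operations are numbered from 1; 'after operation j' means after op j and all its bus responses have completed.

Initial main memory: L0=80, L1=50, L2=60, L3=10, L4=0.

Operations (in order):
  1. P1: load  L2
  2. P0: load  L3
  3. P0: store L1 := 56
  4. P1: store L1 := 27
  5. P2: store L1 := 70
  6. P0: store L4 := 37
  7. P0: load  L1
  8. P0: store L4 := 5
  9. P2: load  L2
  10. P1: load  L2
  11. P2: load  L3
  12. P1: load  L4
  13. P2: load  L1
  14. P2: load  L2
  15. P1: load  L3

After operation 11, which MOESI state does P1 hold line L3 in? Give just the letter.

state = I

step 1: P1: load  L2  ⟶  IEI  (L2)  txn=BusRd  M[L2]=60
step 2: P0: load  L3  ⟶  EII  (L3)  txn=BusRd  M[L3]=10
step 3: P0: store L1 := 56  ⟶  MII  (L1)  txn=BusRdX  M[L1]=50
step 4: P1: store L1 := 27  ⟶  IMI  (L1)  txn=BusRdX+Flush  M[L1]=56
step 5: P2: store L1 := 70  ⟶  IIM  (L1)  txn=BusRdX+Flush  M[L1]=27
step 6: P0: store L4 := 37  ⟶  MII  (L4)  txn=BusRdX  M[L4]=0
step 7: P0: load  L1  ⟶  SIO  (L1)  txn=BusRd  M[L1]=27
step 8: P0: store L4 := 5  ⟶  MII  (L4)  txn=∅  M[L4]=0
step 9: P2: load  L2  ⟶  ISS  (L2)  txn=BusRd  M[L2]=60
step 10: P1: load  L2  ⟶  ISS  (L2)  txn=∅  M[L2]=60
step 11: P2: load  L3  ⟶  SIS  (L3)  txn=BusRd  M[L3]=10
step 12: P1: load  L4  ⟶  OSI  (L4)  txn=BusRd  M[L4]=0
step 13: P2: load  L1  ⟶  SIO  (L1)  txn=∅  M[L1]=27
step 14: P2: load  L2  ⟶  ISS  (L2)  txn=∅  M[L2]=60
step 15: P1: load  L3  ⟶  SSS  (L3)  txn=BusRd  M[L3]=10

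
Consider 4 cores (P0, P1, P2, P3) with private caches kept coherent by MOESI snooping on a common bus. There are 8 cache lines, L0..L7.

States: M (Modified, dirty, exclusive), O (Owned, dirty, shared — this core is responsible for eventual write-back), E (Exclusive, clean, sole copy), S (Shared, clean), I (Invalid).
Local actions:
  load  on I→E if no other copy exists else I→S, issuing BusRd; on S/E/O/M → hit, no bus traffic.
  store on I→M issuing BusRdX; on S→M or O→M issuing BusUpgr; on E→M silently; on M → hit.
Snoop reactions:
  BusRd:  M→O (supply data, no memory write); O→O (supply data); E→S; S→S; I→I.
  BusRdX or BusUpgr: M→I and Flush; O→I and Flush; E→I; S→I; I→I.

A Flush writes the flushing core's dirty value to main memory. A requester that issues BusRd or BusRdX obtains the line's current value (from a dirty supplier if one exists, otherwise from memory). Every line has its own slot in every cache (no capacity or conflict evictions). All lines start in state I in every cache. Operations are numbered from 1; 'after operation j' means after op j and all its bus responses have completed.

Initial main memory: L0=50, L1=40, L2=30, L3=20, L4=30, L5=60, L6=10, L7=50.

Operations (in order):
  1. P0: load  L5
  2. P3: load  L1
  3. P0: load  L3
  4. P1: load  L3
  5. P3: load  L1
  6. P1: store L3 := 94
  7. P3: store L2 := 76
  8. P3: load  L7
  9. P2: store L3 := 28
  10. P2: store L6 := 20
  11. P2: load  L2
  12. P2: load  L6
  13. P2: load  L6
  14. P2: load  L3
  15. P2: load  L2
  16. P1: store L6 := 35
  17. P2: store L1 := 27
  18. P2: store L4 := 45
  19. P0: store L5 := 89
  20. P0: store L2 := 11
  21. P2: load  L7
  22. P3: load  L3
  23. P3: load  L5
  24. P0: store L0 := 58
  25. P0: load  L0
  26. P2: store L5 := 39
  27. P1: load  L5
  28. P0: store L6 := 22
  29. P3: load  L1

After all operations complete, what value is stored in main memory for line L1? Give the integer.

memory[L1] = 40

[1] P0: load  L5 | P0:E(60), P1:I, P2:I, P3:I | bus: BusRd
[2] P3: load  L1 | P0:I, P1:I, P2:I, P3:E(40) | bus: BusRd
[3] P0: load  L3 | P0:E(20), P1:I, P2:I, P3:I | bus: BusRd
[4] P1: load  L3 | P0:S(20), P1:S(20), P2:I, P3:I | bus: BusRd
[5] P3: load  L1 | P0:I, P1:I, P2:I, P3:E(40) | bus: none
[6] P1: store L3 := 94 | P0:I, P1:M(94), P2:I, P3:I | bus: BusUpgr
[7] P3: store L2 := 76 | P0:I, P1:I, P2:I, P3:M(76) | bus: BusRdX
[8] P3: load  L7 | P0:I, P1:I, P2:I, P3:E(50) | bus: BusRd
[9] P2: store L3 := 28 | P0:I, P1:I, P2:M(28), P3:I | bus: BusRdX,Flush
[10] P2: store L6 := 20 | P0:I, P1:I, P2:M(20), P3:I | bus: BusRdX
[11] P2: load  L2 | P0:I, P1:I, P2:S(76), P3:O(76) | bus: BusRd
[12] P2: load  L6 | P0:I, P1:I, P2:M(20), P3:I | bus: none
[13] P2: load  L6 | P0:I, P1:I, P2:M(20), P3:I | bus: none
[14] P2: load  L3 | P0:I, P1:I, P2:M(28), P3:I | bus: none
[15] P2: load  L2 | P0:I, P1:I, P2:S(76), P3:O(76) | bus: none
[16] P1: store L6 := 35 | P0:I, P1:M(35), P2:I, P3:I | bus: BusRdX,Flush
[17] P2: store L1 := 27 | P0:I, P1:I, P2:M(27), P3:I | bus: BusRdX
[18] P2: store L4 := 45 | P0:I, P1:I, P2:M(45), P3:I | bus: BusRdX
[19] P0: store L5 := 89 | P0:M(89), P1:I, P2:I, P3:I | bus: none
[20] P0: store L2 := 11 | P0:M(11), P1:I, P2:I, P3:I | bus: BusRdX,Flush
[21] P2: load  L7 | P0:I, P1:I, P2:S(50), P3:S(50) | bus: BusRd
[22] P3: load  L3 | P0:I, P1:I, P2:O(28), P3:S(28) | bus: BusRd
[23] P3: load  L5 | P0:O(89), P1:I, P2:I, P3:S(89) | bus: BusRd
[24] P0: store L0 := 58 | P0:M(58), P1:I, P2:I, P3:I | bus: BusRdX
[25] P0: load  L0 | P0:M(58), P1:I, P2:I, P3:I | bus: none
[26] P2: store L5 := 39 | P0:I, P1:I, P2:M(39), P3:I | bus: BusRdX,Flush
[27] P1: load  L5 | P0:I, P1:S(39), P2:O(39), P3:I | bus: BusRd
[28] P0: store L6 := 22 | P0:M(22), P1:I, P2:I, P3:I | bus: BusRdX,Flush
[29] P3: load  L1 | P0:I, P1:I, P2:O(27), P3:S(27) | bus: BusRd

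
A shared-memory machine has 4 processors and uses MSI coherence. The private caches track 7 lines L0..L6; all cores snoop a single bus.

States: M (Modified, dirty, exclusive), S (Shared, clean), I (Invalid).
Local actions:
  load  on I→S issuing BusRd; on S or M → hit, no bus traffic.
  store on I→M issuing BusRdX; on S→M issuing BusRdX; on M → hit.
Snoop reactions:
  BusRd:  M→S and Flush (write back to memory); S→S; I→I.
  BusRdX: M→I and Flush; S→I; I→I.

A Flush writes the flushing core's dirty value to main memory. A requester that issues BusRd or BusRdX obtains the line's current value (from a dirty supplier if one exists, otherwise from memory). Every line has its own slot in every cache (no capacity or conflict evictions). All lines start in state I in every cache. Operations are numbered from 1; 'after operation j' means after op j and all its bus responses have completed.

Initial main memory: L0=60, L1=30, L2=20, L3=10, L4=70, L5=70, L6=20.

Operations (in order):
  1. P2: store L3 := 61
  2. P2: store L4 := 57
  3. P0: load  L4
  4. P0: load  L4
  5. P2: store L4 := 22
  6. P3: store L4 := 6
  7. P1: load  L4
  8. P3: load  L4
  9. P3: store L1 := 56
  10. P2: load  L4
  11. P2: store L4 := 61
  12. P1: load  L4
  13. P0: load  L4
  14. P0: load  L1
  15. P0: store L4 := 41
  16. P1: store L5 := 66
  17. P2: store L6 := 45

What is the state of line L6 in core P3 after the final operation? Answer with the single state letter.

step 1: P2: store L3 := 61  ⟶  IIMI  (L3)  txn=BusRdX  M[L3]=10
step 2: P2: store L4 := 57  ⟶  IIMI  (L4)  txn=BusRdX  M[L4]=70
step 3: P0: load  L4  ⟶  SISI  (L4)  txn=BusRd+Flush  M[L4]=57
step 4: P0: load  L4  ⟶  SISI  (L4)  txn=∅  M[L4]=57
step 5: P2: store L4 := 22  ⟶  IIMI  (L4)  txn=BusRdX  M[L4]=57
step 6: P3: store L4 := 6  ⟶  IIIM  (L4)  txn=BusRdX+Flush  M[L4]=22
step 7: P1: load  L4  ⟶  ISIS  (L4)  txn=BusRd+Flush  M[L4]=6
step 8: P3: load  L4  ⟶  ISIS  (L4)  txn=∅  M[L4]=6
step 9: P3: store L1 := 56  ⟶  IIIM  (L1)  txn=BusRdX  M[L1]=30
step 10: P2: load  L4  ⟶  ISSS  (L4)  txn=BusRd  M[L4]=6
step 11: P2: store L4 := 61  ⟶  IIMI  (L4)  txn=BusRdX  M[L4]=6
step 12: P1: load  L4  ⟶  ISSI  (L4)  txn=BusRd+Flush  M[L4]=61
step 13: P0: load  L4  ⟶  SSSI  (L4)  txn=BusRd  M[L4]=61
step 14: P0: load  L1  ⟶  SIIS  (L1)  txn=BusRd+Flush  M[L1]=56
step 15: P0: store L4 := 41  ⟶  MIII  (L4)  txn=BusRdX  M[L4]=61
step 16: P1: store L5 := 66  ⟶  IMII  (L5)  txn=BusRdX  M[L5]=70
step 17: P2: store L6 := 45  ⟶  IIMI  (L6)  txn=BusRdX  M[L6]=20

state = I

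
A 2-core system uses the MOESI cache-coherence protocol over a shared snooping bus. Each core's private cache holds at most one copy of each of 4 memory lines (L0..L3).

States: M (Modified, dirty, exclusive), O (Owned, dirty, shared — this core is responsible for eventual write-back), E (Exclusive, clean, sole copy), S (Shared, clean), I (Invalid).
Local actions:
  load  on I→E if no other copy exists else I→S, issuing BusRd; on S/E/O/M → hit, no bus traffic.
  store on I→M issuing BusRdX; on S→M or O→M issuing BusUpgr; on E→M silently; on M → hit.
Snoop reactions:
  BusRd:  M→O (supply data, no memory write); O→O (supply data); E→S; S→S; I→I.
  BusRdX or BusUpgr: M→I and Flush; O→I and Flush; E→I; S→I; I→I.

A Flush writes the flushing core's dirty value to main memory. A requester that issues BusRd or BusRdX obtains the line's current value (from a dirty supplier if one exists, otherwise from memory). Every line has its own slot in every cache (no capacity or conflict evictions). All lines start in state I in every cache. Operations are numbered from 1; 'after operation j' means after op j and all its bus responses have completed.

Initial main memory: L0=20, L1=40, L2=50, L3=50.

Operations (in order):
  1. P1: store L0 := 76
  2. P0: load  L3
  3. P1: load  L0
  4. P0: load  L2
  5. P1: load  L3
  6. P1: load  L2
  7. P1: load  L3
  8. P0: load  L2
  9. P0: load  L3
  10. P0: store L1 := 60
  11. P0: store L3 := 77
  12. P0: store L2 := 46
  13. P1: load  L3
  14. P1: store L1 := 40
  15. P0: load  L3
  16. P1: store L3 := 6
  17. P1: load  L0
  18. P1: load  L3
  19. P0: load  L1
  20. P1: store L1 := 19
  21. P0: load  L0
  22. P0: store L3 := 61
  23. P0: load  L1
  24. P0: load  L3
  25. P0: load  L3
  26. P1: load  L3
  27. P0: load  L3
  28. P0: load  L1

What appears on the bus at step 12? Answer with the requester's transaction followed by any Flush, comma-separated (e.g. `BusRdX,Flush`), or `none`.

  op1 P1: store L0 := 76 → I/M on L0; bus BusRdX; mem=20
  op2 P0: load  L3 → E/I on L3; bus BusRd; mem=50
  op3 P1: load  L0 → I/M on L0; bus (none); mem=20
  op4 P0: load  L2 → E/I on L2; bus BusRd; mem=50
  op5 P1: load  L3 → S/S on L3; bus BusRd; mem=50
  op6 P1: load  L2 → S/S on L2; bus BusRd; mem=50
  op7 P1: load  L3 → S/S on L3; bus (none); mem=50
  op8 P0: load  L2 → S/S on L2; bus (none); mem=50
  op9 P0: load  L3 → S/S on L3; bus (none); mem=50
  op10 P0: store L1 := 60 → M/I on L1; bus BusRdX; mem=40
  op11 P0: store L3 := 77 → M/I on L3; bus BusUpgr; mem=50
  op12 P0: store L2 := 46 → M/I on L2; bus BusUpgr; mem=50
  op13 P1: load  L3 → O/S on L3; bus BusRd; mem=50
  op14 P1: store L1 := 40 → I/M on L1; bus BusRdX Flush; mem=60
  op15 P0: load  L3 → O/S on L3; bus (none); mem=50
  op16 P1: store L3 := 6 → I/M on L3; bus BusUpgr Flush; mem=77
  op17 P1: load  L0 → I/M on L0; bus (none); mem=20
  op18 P1: load  L3 → I/M on L3; bus (none); mem=77
  op19 P0: load  L1 → S/O on L1; bus BusRd; mem=60
  op20 P1: store L1 := 19 → I/M on L1; bus BusUpgr; mem=60
  op21 P0: load  L0 → S/O on L0; bus BusRd; mem=20
  op22 P0: store L3 := 61 → M/I on L3; bus BusRdX Flush; mem=6
  op23 P0: load  L1 → S/O on L1; bus BusRd; mem=60
  op24 P0: load  L3 → M/I on L3; bus (none); mem=6
  op25 P0: load  L3 → M/I on L3; bus (none); mem=6
  op26 P1: load  L3 → O/S on L3; bus BusRd; mem=6
  op27 P0: load  L3 → O/S on L3; bus (none); mem=6
  op28 P0: load  L1 → S/O on L1; bus (none); mem=60

bus = BusUpgr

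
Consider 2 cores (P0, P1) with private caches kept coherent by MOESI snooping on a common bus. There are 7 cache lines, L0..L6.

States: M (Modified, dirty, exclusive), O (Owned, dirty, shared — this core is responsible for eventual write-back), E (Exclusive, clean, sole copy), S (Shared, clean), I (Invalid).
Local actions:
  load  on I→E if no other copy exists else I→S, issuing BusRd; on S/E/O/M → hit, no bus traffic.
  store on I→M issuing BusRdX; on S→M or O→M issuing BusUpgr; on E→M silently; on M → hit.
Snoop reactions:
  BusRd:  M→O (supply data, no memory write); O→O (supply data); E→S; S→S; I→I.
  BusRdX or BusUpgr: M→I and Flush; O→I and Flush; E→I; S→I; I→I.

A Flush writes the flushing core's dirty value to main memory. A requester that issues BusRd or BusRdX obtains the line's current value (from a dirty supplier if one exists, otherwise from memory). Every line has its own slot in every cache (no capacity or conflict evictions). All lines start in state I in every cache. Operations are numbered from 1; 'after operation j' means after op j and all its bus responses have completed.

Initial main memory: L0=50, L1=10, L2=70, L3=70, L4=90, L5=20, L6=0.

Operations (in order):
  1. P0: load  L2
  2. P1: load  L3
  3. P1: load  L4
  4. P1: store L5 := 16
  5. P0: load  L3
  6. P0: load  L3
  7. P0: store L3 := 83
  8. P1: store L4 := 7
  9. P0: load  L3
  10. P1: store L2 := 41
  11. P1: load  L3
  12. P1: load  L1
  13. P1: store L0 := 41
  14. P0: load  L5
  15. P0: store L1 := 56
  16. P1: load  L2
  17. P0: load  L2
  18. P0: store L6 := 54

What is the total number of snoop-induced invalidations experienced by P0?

1. P0: load  L2  bus=[BusRd]  L2: P0=E P1=I  mem[L2]=70
2. P1: load  L3  bus=[BusRd]  L3: P0=I P1=E  mem[L3]=70
3. P1: load  L4  bus=[BusRd]  L4: P0=I P1=E  mem[L4]=90
4. P1: store L5 := 16  bus=[BusRdX]  L5: P0=I P1=M  mem[L5]=20
5. P0: load  L3  bus=[BusRd]  L3: P0=S P1=S  mem[L3]=70
6. P0: load  L3  bus=[-]  L3: P0=S P1=S  mem[L3]=70
7. P0: store L3 := 83  bus=[BusUpgr]  L3: P0=M P1=I  mem[L3]=70
8. P1: store L4 := 7  bus=[-]  L4: P0=I P1=M  mem[L4]=90
9. P0: load  L3  bus=[-]  L3: P0=M P1=I  mem[L3]=70
10. P1: store L2 := 41  bus=[BusRdX]  L2: P0=I P1=M  mem[L2]=70
11. P1: load  L3  bus=[BusRd]  L3: P0=O P1=S  mem[L3]=70
12. P1: load  L1  bus=[BusRd]  L1: P0=I P1=E  mem[L1]=10
13. P1: store L0 := 41  bus=[BusRdX]  L0: P0=I P1=M  mem[L0]=50
14. P0: load  L5  bus=[BusRd]  L5: P0=S P1=O  mem[L5]=20
15. P0: store L1 := 56  bus=[BusRdX]  L1: P0=M P1=I  mem[L1]=10
16. P1: load  L2  bus=[-]  L2: P0=I P1=M  mem[L2]=70
17. P0: load  L2  bus=[BusRd]  L2: P0=S P1=O  mem[L2]=70
18. P0: store L6 := 54  bus=[BusRdX]  L6: P0=M P1=I  mem[L6]=0

invalidations = 1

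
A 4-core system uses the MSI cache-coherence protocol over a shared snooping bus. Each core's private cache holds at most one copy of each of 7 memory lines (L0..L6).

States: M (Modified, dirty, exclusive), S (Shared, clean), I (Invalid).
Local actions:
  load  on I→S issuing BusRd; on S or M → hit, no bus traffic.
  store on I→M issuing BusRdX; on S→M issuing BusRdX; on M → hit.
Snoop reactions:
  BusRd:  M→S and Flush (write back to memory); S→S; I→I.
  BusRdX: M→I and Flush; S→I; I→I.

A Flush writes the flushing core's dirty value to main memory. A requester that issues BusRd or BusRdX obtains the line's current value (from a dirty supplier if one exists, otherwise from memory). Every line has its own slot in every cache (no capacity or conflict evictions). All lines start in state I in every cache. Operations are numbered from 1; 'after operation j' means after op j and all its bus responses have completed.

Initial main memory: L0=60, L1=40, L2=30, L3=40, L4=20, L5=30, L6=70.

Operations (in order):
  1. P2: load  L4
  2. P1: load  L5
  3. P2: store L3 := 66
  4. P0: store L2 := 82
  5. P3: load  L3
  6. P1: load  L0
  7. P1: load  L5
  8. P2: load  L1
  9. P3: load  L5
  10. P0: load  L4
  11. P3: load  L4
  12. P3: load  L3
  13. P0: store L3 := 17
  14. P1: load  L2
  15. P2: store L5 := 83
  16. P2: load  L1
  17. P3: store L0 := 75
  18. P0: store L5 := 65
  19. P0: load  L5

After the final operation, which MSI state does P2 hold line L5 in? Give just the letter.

state = I

1. P2: load  L4  bus=[BusRd]  L4: P0=I P1=I P2=S P3=I  mem[L4]=20
2. P1: load  L5  bus=[BusRd]  L5: P0=I P1=S P2=I P3=I  mem[L5]=30
3. P2: store L3 := 66  bus=[BusRdX]  L3: P0=I P1=I P2=M P3=I  mem[L3]=40
4. P0: store L2 := 82  bus=[BusRdX]  L2: P0=M P1=I P2=I P3=I  mem[L2]=30
5. P3: load  L3  bus=[BusRd,Flush]  L3: P0=I P1=I P2=S P3=S  mem[L3]=66
6. P1: load  L0  bus=[BusRd]  L0: P0=I P1=S P2=I P3=I  mem[L0]=60
7. P1: load  L5  bus=[-]  L5: P0=I P1=S P2=I P3=I  mem[L5]=30
8. P2: load  L1  bus=[BusRd]  L1: P0=I P1=I P2=S P3=I  mem[L1]=40
9. P3: load  L5  bus=[BusRd]  L5: P0=I P1=S P2=I P3=S  mem[L5]=30
10. P0: load  L4  bus=[BusRd]  L4: P0=S P1=I P2=S P3=I  mem[L4]=20
11. P3: load  L4  bus=[BusRd]  L4: P0=S P1=I P2=S P3=S  mem[L4]=20
12. P3: load  L3  bus=[-]  L3: P0=I P1=I P2=S P3=S  mem[L3]=66
13. P0: store L3 := 17  bus=[BusRdX]  L3: P0=M P1=I P2=I P3=I  mem[L3]=66
14. P1: load  L2  bus=[BusRd,Flush]  L2: P0=S P1=S P2=I P3=I  mem[L2]=82
15. P2: store L5 := 83  bus=[BusRdX]  L5: P0=I P1=I P2=M P3=I  mem[L5]=30
16. P2: load  L1  bus=[-]  L1: P0=I P1=I P2=S P3=I  mem[L1]=40
17. P3: store L0 := 75  bus=[BusRdX]  L0: P0=I P1=I P2=I P3=M  mem[L0]=60
18. P0: store L5 := 65  bus=[BusRdX,Flush]  L5: P0=M P1=I P2=I P3=I  mem[L5]=83
19. P0: load  L5  bus=[-]  L5: P0=M P1=I P2=I P3=I  mem[L5]=83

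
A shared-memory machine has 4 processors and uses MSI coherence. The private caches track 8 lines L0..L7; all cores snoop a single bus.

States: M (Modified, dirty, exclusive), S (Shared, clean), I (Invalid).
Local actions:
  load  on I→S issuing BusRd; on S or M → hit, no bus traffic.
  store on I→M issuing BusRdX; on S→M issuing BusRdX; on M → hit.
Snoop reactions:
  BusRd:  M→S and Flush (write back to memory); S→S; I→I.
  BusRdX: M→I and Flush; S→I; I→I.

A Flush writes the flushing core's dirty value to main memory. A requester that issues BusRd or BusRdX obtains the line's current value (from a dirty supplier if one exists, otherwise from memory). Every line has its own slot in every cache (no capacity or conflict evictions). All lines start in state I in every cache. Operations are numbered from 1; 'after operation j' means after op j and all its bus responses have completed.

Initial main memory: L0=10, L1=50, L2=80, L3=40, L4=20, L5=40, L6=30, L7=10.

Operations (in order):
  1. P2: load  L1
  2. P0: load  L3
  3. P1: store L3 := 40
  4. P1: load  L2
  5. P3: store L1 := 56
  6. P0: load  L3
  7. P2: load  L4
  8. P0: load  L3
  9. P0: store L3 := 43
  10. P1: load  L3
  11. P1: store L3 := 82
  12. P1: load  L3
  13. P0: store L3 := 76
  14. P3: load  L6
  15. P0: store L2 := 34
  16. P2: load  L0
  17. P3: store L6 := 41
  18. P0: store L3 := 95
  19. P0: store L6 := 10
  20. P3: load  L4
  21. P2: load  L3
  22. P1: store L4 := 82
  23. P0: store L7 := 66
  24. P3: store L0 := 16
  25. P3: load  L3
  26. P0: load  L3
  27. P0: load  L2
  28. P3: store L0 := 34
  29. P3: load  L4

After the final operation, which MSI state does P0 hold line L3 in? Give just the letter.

  op1 P2: load  L1 → I/I/S/I on L1; bus BusRd; mem=50
  op2 P0: load  L3 → S/I/I/I on L3; bus BusRd; mem=40
  op3 P1: store L3 := 40 → I/M/I/I on L3; bus BusRdX; mem=40
  op4 P1: load  L2 → I/S/I/I on L2; bus BusRd; mem=80
  op5 P3: store L1 := 56 → I/I/I/M on L1; bus BusRdX; mem=50
  op6 P0: load  L3 → S/S/I/I on L3; bus BusRd Flush; mem=40
  op7 P2: load  L4 → I/I/S/I on L4; bus BusRd; mem=20
  op8 P0: load  L3 → S/S/I/I on L3; bus (none); mem=40
  op9 P0: store L3 := 43 → M/I/I/I on L3; bus BusRdX; mem=40
  op10 P1: load  L3 → S/S/I/I on L3; bus BusRd Flush; mem=43
  op11 P1: store L3 := 82 → I/M/I/I on L3; bus BusRdX; mem=43
  op12 P1: load  L3 → I/M/I/I on L3; bus (none); mem=43
  op13 P0: store L3 := 76 → M/I/I/I on L3; bus BusRdX Flush; mem=82
  op14 P3: load  L6 → I/I/I/S on L6; bus BusRd; mem=30
  op15 P0: store L2 := 34 → M/I/I/I on L2; bus BusRdX; mem=80
  op16 P2: load  L0 → I/I/S/I on L0; bus BusRd; mem=10
  op17 P3: store L6 := 41 → I/I/I/M on L6; bus BusRdX; mem=30
  op18 P0: store L3 := 95 → M/I/I/I on L3; bus (none); mem=82
  op19 P0: store L6 := 10 → M/I/I/I on L6; bus BusRdX Flush; mem=41
  op20 P3: load  L4 → I/I/S/S on L4; bus BusRd; mem=20
  op21 P2: load  L3 → S/I/S/I on L3; bus BusRd Flush; mem=95
  op22 P1: store L4 := 82 → I/M/I/I on L4; bus BusRdX; mem=20
  op23 P0: store L7 := 66 → M/I/I/I on L7; bus BusRdX; mem=10
  op24 P3: store L0 := 16 → I/I/I/M on L0; bus BusRdX; mem=10
  op25 P3: load  L3 → S/I/S/S on L3; bus BusRd; mem=95
  op26 P0: load  L3 → S/I/S/S on L3; bus (none); mem=95
  op27 P0: load  L2 → M/I/I/I on L2; bus (none); mem=80
  op28 P3: store L0 := 34 → I/I/I/M on L0; bus (none); mem=10
  op29 P3: load  L4 → I/S/I/S on L4; bus BusRd Flush; mem=82

state = S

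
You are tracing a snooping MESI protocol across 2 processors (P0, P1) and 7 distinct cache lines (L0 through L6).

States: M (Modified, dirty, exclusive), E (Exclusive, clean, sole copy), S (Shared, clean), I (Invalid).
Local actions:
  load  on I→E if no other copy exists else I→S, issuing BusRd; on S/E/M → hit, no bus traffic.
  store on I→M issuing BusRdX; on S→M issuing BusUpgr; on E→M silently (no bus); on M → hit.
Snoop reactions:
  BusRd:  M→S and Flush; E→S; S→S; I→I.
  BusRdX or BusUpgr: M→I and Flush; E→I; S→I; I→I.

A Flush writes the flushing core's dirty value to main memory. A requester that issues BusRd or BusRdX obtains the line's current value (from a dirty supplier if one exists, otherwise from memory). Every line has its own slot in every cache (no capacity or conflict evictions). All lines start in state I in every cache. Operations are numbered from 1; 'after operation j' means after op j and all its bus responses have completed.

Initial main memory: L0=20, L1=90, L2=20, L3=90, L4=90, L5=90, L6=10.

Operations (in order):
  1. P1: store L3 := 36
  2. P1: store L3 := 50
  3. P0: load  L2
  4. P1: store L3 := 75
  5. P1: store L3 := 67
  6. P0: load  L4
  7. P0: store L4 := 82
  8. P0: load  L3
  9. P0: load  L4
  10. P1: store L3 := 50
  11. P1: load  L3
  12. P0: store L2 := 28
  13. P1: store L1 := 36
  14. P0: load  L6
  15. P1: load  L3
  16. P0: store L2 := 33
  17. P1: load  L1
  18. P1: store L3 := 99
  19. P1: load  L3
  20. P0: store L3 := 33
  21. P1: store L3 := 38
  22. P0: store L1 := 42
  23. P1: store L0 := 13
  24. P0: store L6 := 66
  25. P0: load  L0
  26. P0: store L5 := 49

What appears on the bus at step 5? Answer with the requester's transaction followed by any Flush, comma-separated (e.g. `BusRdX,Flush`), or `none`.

1. P1: store L3 := 36  bus=[BusRdX]  L3: P0=I P1=M  mem[L3]=90
2. P1: store L3 := 50  bus=[-]  L3: P0=I P1=M  mem[L3]=90
3. P0: load  L2  bus=[BusRd]  L2: P0=E P1=I  mem[L2]=20
4. P1: store L3 := 75  bus=[-]  L3: P0=I P1=M  mem[L3]=90
5. P1: store L3 := 67  bus=[-]  L3: P0=I P1=M  mem[L3]=90
6. P0: load  L4  bus=[BusRd]  L4: P0=E P1=I  mem[L4]=90
7. P0: store L4 := 82  bus=[-]  L4: P0=M P1=I  mem[L4]=90
8. P0: load  L3  bus=[BusRd,Flush]  L3: P0=S P1=S  mem[L3]=67
9. P0: load  L4  bus=[-]  L4: P0=M P1=I  mem[L4]=90
10. P1: store L3 := 50  bus=[BusUpgr]  L3: P0=I P1=M  mem[L3]=67
11. P1: load  L3  bus=[-]  L3: P0=I P1=M  mem[L3]=67
12. P0: store L2 := 28  bus=[-]  L2: P0=M P1=I  mem[L2]=20
13. P1: store L1 := 36  bus=[BusRdX]  L1: P0=I P1=M  mem[L1]=90
14. P0: load  L6  bus=[BusRd]  L6: P0=E P1=I  mem[L6]=10
15. P1: load  L3  bus=[-]  L3: P0=I P1=M  mem[L3]=67
16. P0: store L2 := 33  bus=[-]  L2: P0=M P1=I  mem[L2]=20
17. P1: load  L1  bus=[-]  L1: P0=I P1=M  mem[L1]=90
18. P1: store L3 := 99  bus=[-]  L3: P0=I P1=M  mem[L3]=67
19. P1: load  L3  bus=[-]  L3: P0=I P1=M  mem[L3]=67
20. P0: store L3 := 33  bus=[BusRdX,Flush]  L3: P0=M P1=I  mem[L3]=99
21. P1: store L3 := 38  bus=[BusRdX,Flush]  L3: P0=I P1=M  mem[L3]=33
22. P0: store L1 := 42  bus=[BusRdX,Flush]  L1: P0=M P1=I  mem[L1]=36
23. P1: store L0 := 13  bus=[BusRdX]  L0: P0=I P1=M  mem[L0]=20
24. P0: store L6 := 66  bus=[-]  L6: P0=M P1=I  mem[L6]=10
25. P0: load  L0  bus=[BusRd,Flush]  L0: P0=S P1=S  mem[L0]=13
26. P0: store L5 := 49  bus=[BusRdX]  L5: P0=M P1=I  mem[L5]=90

bus = none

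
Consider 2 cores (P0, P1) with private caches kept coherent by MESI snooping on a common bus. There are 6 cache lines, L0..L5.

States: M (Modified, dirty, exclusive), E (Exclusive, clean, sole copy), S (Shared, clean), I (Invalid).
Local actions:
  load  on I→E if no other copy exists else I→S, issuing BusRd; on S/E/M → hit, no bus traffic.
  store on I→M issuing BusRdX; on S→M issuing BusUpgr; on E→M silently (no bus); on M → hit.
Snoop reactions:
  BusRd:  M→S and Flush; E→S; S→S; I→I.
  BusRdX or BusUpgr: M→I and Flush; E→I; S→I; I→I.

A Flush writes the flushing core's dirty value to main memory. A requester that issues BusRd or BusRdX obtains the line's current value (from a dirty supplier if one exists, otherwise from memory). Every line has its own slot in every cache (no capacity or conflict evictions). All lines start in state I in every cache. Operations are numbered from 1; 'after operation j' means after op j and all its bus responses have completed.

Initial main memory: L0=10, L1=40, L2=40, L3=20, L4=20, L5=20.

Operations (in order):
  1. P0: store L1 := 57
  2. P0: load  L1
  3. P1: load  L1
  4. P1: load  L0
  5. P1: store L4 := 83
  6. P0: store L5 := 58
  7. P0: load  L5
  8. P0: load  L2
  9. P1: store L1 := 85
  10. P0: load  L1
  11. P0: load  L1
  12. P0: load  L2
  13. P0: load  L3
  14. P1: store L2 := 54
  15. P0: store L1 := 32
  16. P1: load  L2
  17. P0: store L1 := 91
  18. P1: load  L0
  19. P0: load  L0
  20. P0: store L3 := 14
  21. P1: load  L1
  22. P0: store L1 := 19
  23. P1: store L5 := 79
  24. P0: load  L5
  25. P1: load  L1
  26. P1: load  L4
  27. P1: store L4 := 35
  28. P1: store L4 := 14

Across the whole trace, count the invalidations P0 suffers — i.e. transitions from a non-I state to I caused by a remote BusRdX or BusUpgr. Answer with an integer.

invalidations = 3

step 1: P0: store L1 := 57  ⟶  MI  (L1)  txn=BusRdX  M[L1]=40
step 2: P0: load  L1  ⟶  MI  (L1)  txn=∅  M[L1]=40
step 3: P1: load  L1  ⟶  SS  (L1)  txn=BusRd+Flush  M[L1]=57
step 4: P1: load  L0  ⟶  IE  (L0)  txn=BusRd  M[L0]=10
step 5: P1: store L4 := 83  ⟶  IM  (L4)  txn=BusRdX  M[L4]=20
step 6: P0: store L5 := 58  ⟶  MI  (L5)  txn=BusRdX  M[L5]=20
step 7: P0: load  L5  ⟶  MI  (L5)  txn=∅  M[L5]=20
step 8: P0: load  L2  ⟶  EI  (L2)  txn=BusRd  M[L2]=40
step 9: P1: store L1 := 85  ⟶  IM  (L1)  txn=BusUpgr  M[L1]=57
step 10: P0: load  L1  ⟶  SS  (L1)  txn=BusRd+Flush  M[L1]=85
step 11: P0: load  L1  ⟶  SS  (L1)  txn=∅  M[L1]=85
step 12: P0: load  L2  ⟶  EI  (L2)  txn=∅  M[L2]=40
step 13: P0: load  L3  ⟶  EI  (L3)  txn=BusRd  M[L3]=20
step 14: P1: store L2 := 54  ⟶  IM  (L2)  txn=BusRdX  M[L2]=40
step 15: P0: store L1 := 32  ⟶  MI  (L1)  txn=BusUpgr  M[L1]=85
step 16: P1: load  L2  ⟶  IM  (L2)  txn=∅  M[L2]=40
step 17: P0: store L1 := 91  ⟶  MI  (L1)  txn=∅  M[L1]=85
step 18: P1: load  L0  ⟶  IE  (L0)  txn=∅  M[L0]=10
step 19: P0: load  L0  ⟶  SS  (L0)  txn=BusRd  M[L0]=10
step 20: P0: store L3 := 14  ⟶  MI  (L3)  txn=∅  M[L3]=20
step 21: P1: load  L1  ⟶  SS  (L1)  txn=BusRd+Flush  M[L1]=91
step 22: P0: store L1 := 19  ⟶  MI  (L1)  txn=BusUpgr  M[L1]=91
step 23: P1: store L5 := 79  ⟶  IM  (L5)  txn=BusRdX+Flush  M[L5]=58
step 24: P0: load  L5  ⟶  SS  (L5)  txn=BusRd+Flush  M[L5]=79
step 25: P1: load  L1  ⟶  SS  (L1)  txn=BusRd+Flush  M[L1]=19
step 26: P1: load  L4  ⟶  IM  (L4)  txn=∅  M[L4]=20
step 27: P1: store L4 := 35  ⟶  IM  (L4)  txn=∅  M[L4]=20
step 28: P1: store L4 := 14  ⟶  IM  (L4)  txn=∅  M[L4]=20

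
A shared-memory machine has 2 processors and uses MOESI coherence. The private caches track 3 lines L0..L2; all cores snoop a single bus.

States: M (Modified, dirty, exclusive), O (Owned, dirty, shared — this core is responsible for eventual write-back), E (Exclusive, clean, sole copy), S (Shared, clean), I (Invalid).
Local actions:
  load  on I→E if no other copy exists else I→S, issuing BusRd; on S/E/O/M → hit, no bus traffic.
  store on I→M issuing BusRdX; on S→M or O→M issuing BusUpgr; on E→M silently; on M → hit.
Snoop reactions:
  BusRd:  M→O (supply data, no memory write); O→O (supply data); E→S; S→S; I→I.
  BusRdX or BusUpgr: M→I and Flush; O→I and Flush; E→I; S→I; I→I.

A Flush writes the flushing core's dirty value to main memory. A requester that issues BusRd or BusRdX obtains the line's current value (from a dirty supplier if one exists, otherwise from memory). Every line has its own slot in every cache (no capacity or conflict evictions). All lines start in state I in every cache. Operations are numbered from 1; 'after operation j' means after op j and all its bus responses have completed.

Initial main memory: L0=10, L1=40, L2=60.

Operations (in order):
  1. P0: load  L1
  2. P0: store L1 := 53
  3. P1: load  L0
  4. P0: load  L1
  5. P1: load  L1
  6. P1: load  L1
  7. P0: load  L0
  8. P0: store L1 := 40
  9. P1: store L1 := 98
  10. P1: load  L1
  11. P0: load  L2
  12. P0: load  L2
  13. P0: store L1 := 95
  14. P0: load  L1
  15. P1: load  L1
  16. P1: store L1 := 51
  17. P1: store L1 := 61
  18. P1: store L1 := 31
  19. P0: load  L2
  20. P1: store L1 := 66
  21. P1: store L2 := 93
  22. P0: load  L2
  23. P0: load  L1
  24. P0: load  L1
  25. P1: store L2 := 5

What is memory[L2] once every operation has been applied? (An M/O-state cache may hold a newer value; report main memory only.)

step 1: P0: load  L1  ⟶  EI  (L1)  txn=BusRd  M[L1]=40
step 2: P0: store L1 := 53  ⟶  MI  (L1)  txn=∅  M[L1]=40
step 3: P1: load  L0  ⟶  IE  (L0)  txn=BusRd  M[L0]=10
step 4: P0: load  L1  ⟶  MI  (L1)  txn=∅  M[L1]=40
step 5: P1: load  L1  ⟶  OS  (L1)  txn=BusRd  M[L1]=40
step 6: P1: load  L1  ⟶  OS  (L1)  txn=∅  M[L1]=40
step 7: P0: load  L0  ⟶  SS  (L0)  txn=BusRd  M[L0]=10
step 8: P0: store L1 := 40  ⟶  MI  (L1)  txn=BusUpgr  M[L1]=40
step 9: P1: store L1 := 98  ⟶  IM  (L1)  txn=BusRdX+Flush  M[L1]=40
step 10: P1: load  L1  ⟶  IM  (L1)  txn=∅  M[L1]=40
step 11: P0: load  L2  ⟶  EI  (L2)  txn=BusRd  M[L2]=60
step 12: P0: load  L2  ⟶  EI  (L2)  txn=∅  M[L2]=60
step 13: P0: store L1 := 95  ⟶  MI  (L1)  txn=BusRdX+Flush  M[L1]=98
step 14: P0: load  L1  ⟶  MI  (L1)  txn=∅  M[L1]=98
step 15: P1: load  L1  ⟶  OS  (L1)  txn=BusRd  M[L1]=98
step 16: P1: store L1 := 51  ⟶  IM  (L1)  txn=BusUpgr+Flush  M[L1]=95
step 17: P1: store L1 := 61  ⟶  IM  (L1)  txn=∅  M[L1]=95
step 18: P1: store L1 := 31  ⟶  IM  (L1)  txn=∅  M[L1]=95
step 19: P0: load  L2  ⟶  EI  (L2)  txn=∅  M[L2]=60
step 20: P1: store L1 := 66  ⟶  IM  (L1)  txn=∅  M[L1]=95
step 21: P1: store L2 := 93  ⟶  IM  (L2)  txn=BusRdX  M[L2]=60
step 22: P0: load  L2  ⟶  SO  (L2)  txn=BusRd  M[L2]=60
step 23: P0: load  L1  ⟶  SO  (L1)  txn=BusRd  M[L1]=95
step 24: P0: load  L1  ⟶  SO  (L1)  txn=∅  M[L1]=95
step 25: P1: store L2 := 5  ⟶  IM  (L2)  txn=BusUpgr  M[L2]=60

memory[L2] = 60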